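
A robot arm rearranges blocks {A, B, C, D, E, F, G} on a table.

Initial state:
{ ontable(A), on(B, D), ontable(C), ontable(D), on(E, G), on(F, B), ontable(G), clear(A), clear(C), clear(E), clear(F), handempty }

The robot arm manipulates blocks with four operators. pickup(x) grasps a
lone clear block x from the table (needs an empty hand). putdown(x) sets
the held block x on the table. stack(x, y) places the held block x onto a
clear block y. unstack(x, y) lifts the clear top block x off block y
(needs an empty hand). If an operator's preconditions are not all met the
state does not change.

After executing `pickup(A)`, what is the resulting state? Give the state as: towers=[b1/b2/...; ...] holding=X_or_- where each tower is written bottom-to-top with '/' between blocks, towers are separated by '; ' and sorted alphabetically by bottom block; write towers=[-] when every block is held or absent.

before: towers=[A; C; D/B/F; G/E] holding=-
pre[pickup(A)]: clear(A) ok, ontable(A) ok, handempty ok
all met → apply pickup(A)
after:  towers=[C; D/B/F; G/E] holding=A

towers=[C; D/B/F; G/E] holding=A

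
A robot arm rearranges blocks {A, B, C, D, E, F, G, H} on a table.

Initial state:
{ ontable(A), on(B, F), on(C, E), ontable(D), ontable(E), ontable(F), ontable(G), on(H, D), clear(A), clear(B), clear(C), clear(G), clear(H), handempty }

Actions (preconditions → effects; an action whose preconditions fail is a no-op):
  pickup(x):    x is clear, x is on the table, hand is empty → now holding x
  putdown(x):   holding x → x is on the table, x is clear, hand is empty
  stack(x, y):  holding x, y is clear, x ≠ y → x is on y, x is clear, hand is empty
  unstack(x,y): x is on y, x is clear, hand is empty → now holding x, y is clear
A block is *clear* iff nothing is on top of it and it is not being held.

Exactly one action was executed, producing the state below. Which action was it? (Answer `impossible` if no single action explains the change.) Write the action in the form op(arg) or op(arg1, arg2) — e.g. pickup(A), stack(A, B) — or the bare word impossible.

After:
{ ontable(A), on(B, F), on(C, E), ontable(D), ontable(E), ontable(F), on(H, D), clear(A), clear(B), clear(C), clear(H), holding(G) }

target: towers=[A; D/H; E/C; F/B] holding=G
         pickup(G) → towers=[A; D/H; E/C; F/B] holding=G  ← match
         pickup(A) → towers=[D/H; E/C; F/B; G] holding=A
     unstack(H, D) → towers=[A; D; E/C; F/B; G] holding=H
     unstack(B, F) → towers=[A; D/H; E/C; F; G] holding=B
     unstack(C, E) → towers=[A; D/H; E; F/B; G] holding=C

pickup(G)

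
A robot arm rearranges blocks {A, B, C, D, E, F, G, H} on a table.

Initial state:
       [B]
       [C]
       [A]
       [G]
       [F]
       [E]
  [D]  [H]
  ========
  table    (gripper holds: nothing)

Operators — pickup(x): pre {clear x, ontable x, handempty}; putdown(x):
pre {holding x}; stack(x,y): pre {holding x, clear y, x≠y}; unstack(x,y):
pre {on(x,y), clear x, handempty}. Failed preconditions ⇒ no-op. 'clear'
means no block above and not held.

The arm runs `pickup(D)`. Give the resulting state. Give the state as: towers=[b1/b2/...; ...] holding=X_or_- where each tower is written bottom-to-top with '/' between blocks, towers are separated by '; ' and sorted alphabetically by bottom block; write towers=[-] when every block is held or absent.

before: towers=[D; H/E/F/G/A/C/B] holding=-
pre[pickup(D)]: clear(D) yes, ontable(D) yes, handempty yes
all met → apply pickup(D)
after:  towers=[H/E/F/G/A/C/B] holding=D

towers=[H/E/F/G/A/C/B] holding=D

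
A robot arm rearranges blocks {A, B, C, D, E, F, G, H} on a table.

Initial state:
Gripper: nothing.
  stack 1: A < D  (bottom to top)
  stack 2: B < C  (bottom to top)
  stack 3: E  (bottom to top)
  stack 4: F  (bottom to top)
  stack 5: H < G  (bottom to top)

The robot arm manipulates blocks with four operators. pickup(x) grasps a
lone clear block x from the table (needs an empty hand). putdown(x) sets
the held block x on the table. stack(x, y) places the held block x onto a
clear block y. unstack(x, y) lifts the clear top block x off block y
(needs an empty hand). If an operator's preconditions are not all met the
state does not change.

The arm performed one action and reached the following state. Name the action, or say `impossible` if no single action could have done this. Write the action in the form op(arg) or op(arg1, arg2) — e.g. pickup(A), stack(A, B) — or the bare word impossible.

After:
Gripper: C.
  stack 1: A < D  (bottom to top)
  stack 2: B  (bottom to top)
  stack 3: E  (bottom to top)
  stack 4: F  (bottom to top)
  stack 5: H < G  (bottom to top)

target: towers=[A/D; B; E; F; H/G] holding=C
     unstack(G, H) → towers=[A/D; B/C; E; F; H] holding=G
         pickup(E) → towers=[A/D; B/C; F; H/G] holding=E
         pickup(F) → towers=[A/D; B/C; E; H/G] holding=F
     unstack(D, A) → towers=[A; B/C; E; F; H/G] holding=D
     unstack(C, B) → towers=[A/D; B; E; F; H/G] holding=C  ← match

unstack(C, B)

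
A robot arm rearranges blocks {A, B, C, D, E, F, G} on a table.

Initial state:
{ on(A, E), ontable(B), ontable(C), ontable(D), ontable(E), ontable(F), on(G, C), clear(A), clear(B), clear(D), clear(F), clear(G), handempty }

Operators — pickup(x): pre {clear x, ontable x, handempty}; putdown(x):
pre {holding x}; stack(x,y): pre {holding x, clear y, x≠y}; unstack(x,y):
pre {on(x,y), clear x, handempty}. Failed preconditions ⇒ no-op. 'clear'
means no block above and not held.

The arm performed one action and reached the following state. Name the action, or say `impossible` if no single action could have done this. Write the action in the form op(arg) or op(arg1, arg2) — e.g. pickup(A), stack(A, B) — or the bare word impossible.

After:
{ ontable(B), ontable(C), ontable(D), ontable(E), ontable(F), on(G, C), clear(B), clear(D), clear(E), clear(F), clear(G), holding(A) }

unstack(A, E)

target: towers=[B; C/G; D; E; F] holding=A
         pickup(B) → towers=[C/G; D; E/A; F] holding=B
         pickup(F) → towers=[B; C/G; D; E/A] holding=F
     unstack(G, C) → towers=[B; C; D; E/A; F] holding=G
         pickup(D) → towers=[B; C/G; E/A; F] holding=D
     unstack(A, E) → towers=[B; C/G; D; E; F] holding=A  ← match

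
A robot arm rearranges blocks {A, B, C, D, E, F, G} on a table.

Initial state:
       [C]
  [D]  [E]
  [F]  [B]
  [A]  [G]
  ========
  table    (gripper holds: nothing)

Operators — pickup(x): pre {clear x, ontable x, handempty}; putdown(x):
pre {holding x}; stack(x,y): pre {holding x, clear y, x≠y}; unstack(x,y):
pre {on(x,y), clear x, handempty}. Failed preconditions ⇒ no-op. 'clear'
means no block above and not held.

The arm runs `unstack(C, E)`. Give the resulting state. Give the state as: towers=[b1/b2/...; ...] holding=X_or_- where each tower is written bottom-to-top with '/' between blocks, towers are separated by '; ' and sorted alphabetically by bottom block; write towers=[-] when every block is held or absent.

before: towers=[A/F/D; G/B/E/C] holding=-
pre[unstack(C, E)]: on(C,E) ok, clear(C) ok, handempty ok
all met → apply unstack(C, E)
after:  towers=[A/F/D; G/B/E] holding=C

towers=[A/F/D; G/B/E] holding=C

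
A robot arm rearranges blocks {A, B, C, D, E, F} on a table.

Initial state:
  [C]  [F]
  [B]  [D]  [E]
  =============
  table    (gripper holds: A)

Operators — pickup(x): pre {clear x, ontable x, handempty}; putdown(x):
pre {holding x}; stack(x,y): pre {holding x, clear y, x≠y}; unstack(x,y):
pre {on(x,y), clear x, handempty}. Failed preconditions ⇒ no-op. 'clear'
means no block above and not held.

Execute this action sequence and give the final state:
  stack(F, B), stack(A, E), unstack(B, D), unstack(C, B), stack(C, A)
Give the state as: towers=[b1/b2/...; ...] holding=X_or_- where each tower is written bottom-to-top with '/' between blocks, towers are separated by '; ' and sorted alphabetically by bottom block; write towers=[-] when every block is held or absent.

towers=[B; D/F; E/A/C] holding=-

step 1 (stack(F, B)) [no-op]: towers=[B/C; D/F; E] holding=A
step 2 (stack(A, E)): towers=[B/C; D/F; E/A] holding=-
step 3 (unstack(B, D)) [no-op]: towers=[B/C; D/F; E/A] holding=-
step 4 (unstack(C, B)): towers=[B; D/F; E/A] holding=C
step 5 (stack(C, A)): towers=[B; D/F; E/A/C] holding=-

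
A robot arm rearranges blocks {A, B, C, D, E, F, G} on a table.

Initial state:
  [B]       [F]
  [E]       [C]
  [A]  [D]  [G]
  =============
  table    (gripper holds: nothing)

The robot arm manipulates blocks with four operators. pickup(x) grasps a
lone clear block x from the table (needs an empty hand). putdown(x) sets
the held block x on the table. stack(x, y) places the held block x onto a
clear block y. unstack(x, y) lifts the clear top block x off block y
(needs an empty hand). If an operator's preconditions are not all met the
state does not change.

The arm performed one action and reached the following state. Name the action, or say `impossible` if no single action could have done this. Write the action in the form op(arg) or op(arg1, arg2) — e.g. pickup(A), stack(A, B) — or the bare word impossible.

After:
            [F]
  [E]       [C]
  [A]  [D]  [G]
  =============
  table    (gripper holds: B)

target: towers=[A/E; D; G/C/F] holding=B
     unstack(B, E) → towers=[A/E; D; G/C/F] holding=B  ← match
     unstack(F, C) → towers=[A/E/B; D; G/C] holding=F
         pickup(D) → towers=[A/E/B; G/C/F] holding=D

unstack(B, E)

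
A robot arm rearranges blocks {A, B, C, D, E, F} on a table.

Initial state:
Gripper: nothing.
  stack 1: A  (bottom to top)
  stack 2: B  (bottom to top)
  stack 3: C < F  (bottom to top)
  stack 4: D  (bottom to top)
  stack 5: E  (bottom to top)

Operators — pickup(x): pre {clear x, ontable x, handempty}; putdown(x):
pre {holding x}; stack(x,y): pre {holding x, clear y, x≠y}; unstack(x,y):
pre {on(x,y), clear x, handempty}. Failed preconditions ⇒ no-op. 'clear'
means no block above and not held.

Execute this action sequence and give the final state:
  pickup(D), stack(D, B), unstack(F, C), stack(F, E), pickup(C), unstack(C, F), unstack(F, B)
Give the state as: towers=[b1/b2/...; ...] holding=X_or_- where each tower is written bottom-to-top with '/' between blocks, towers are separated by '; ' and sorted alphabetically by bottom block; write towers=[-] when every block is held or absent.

towers=[A; B/D; E/F] holding=C

step 1 (pickup(D)): towers=[A; B; C/F; E] holding=D
step 2 (stack(D, B)): towers=[A; B/D; C/F; E] holding=-
step 3 (unstack(F, C)): towers=[A; B/D; C; E] holding=F
step 4 (stack(F, E)): towers=[A; B/D; C; E/F] holding=-
step 5 (pickup(C)): towers=[A; B/D; E/F] holding=C
step 6 (unstack(C, F)) [no-op]: towers=[A; B/D; E/F] holding=C
step 7 (unstack(F, B)) [no-op]: towers=[A; B/D; E/F] holding=C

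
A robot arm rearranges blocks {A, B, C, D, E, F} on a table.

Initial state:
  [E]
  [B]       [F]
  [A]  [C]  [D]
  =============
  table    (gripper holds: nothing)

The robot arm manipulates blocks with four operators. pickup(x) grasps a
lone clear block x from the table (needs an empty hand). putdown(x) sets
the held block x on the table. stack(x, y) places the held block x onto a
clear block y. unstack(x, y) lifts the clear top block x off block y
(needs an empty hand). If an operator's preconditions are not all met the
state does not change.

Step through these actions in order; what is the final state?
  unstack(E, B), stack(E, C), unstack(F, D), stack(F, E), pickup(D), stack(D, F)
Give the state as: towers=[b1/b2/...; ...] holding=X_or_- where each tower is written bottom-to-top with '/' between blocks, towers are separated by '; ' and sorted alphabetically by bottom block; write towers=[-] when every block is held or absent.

step 1 (unstack(E, B)): towers=[A/B; C; D/F] holding=E
step 2 (stack(E, C)): towers=[A/B; C/E; D/F] holding=-
step 3 (unstack(F, D)): towers=[A/B; C/E; D] holding=F
step 4 (stack(F, E)): towers=[A/B; C/E/F; D] holding=-
step 5 (pickup(D)): towers=[A/B; C/E/F] holding=D
step 6 (stack(D, F)): towers=[A/B; C/E/F/D] holding=-

towers=[A/B; C/E/F/D] holding=-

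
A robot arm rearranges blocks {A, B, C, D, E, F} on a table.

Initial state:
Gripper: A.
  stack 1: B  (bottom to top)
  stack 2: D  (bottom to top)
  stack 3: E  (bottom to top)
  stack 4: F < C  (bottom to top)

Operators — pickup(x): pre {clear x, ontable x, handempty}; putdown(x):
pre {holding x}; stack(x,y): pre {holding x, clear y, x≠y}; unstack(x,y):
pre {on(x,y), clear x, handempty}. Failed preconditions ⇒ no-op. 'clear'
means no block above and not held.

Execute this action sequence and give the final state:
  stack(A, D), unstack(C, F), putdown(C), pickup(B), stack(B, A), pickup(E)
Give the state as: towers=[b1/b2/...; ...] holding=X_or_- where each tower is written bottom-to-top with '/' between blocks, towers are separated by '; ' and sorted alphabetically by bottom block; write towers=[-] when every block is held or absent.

step 1 (stack(A, D)): towers=[B; D/A; E; F/C] holding=-
step 2 (unstack(C, F)): towers=[B; D/A; E; F] holding=C
step 3 (putdown(C)): towers=[B; C; D/A; E; F] holding=-
step 4 (pickup(B)): towers=[C; D/A; E; F] holding=B
step 5 (stack(B, A)): towers=[C; D/A/B; E; F] holding=-
step 6 (pickup(E)): towers=[C; D/A/B; F] holding=E

towers=[C; D/A/B; F] holding=E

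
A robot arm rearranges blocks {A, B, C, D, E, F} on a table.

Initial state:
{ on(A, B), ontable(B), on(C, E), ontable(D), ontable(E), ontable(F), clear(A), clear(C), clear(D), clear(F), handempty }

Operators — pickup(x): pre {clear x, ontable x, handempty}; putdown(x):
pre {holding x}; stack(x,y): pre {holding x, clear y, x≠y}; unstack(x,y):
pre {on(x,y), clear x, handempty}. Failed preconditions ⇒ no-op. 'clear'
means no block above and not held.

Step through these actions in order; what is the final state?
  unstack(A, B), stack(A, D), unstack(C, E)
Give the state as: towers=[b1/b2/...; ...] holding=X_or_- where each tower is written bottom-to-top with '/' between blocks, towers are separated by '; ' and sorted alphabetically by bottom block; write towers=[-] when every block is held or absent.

step 1 (unstack(A, B)): towers=[B; D; E/C; F] holding=A
step 2 (stack(A, D)): towers=[B; D/A; E/C; F] holding=-
step 3 (unstack(C, E)): towers=[B; D/A; E; F] holding=C

towers=[B; D/A; E; F] holding=C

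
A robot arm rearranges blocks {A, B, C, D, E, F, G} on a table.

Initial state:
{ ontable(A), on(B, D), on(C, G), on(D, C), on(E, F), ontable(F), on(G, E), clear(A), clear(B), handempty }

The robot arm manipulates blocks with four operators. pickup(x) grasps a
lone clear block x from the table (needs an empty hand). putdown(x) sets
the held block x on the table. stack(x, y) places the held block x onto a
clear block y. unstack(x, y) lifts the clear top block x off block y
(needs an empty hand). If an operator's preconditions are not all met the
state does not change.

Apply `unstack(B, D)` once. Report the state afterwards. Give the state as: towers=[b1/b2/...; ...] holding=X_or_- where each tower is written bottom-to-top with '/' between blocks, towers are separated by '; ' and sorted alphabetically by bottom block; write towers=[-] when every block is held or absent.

towers=[A; F/E/G/C/D] holding=B

before: towers=[A; F/E/G/C/D/B] holding=-
pre[unstack(B, D)]: on(B,D) ✓, clear(B) ✓, handempty ✓
all met → apply unstack(B, D)
after:  towers=[A; F/E/G/C/D] holding=B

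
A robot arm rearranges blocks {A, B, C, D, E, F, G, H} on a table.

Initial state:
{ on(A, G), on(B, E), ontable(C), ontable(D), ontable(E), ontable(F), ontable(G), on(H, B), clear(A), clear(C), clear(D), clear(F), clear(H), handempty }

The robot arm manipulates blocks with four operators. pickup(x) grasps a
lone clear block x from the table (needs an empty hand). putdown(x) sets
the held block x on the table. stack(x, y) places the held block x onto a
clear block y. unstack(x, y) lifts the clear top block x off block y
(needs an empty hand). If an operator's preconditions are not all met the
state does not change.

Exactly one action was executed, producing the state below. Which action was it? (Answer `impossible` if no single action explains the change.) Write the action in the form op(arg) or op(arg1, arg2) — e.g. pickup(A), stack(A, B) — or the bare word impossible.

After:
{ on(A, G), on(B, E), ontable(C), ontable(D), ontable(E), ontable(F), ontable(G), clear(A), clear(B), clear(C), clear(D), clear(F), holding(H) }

unstack(H, B)

target: towers=[C; D; E/B; F; G/A] holding=H
     unstack(A, G) → towers=[C; D; E/B/H; F; G] holding=A
     unstack(H, B) → towers=[C; D; E/B; F; G/A] holding=H  ← match
         pickup(F) → towers=[C; D; E/B/H; G/A] holding=F
         pickup(D) → towers=[C; E/B/H; F; G/A] holding=D
         pickup(C) → towers=[D; E/B/H; F; G/A] holding=C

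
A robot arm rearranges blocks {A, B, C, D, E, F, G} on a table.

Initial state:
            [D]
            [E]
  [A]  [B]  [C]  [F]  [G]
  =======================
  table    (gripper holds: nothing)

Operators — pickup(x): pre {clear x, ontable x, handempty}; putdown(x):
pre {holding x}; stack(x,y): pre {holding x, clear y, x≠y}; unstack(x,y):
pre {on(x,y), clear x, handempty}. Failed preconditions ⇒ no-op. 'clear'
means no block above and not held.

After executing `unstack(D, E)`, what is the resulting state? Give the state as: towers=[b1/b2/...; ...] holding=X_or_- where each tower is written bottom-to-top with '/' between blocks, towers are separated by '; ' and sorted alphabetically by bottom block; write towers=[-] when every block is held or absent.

towers=[A; B; C/E; F; G] holding=D

before: towers=[A; B; C/E/D; F; G] holding=-
pre[unstack(D, E)]: on(D,E) ✓, clear(D) ✓, handempty ✓
all met → apply unstack(D, E)
after:  towers=[A; B; C/E; F; G] holding=D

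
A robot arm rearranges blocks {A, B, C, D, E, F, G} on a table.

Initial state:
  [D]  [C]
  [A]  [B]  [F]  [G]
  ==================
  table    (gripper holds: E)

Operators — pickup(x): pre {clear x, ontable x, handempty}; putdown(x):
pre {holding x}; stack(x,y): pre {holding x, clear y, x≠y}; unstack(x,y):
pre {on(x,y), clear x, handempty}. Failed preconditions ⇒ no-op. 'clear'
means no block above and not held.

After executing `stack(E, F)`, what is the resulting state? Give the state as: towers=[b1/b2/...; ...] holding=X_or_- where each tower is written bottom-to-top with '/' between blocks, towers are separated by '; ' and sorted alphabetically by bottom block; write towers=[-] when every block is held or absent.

towers=[A/D; B/C; F/E; G] holding=-

before: towers=[A/D; B/C; F; G] holding=E
pre[stack(E, F)]: holding(E) yes, clear(F) yes, E≠F yes
all met → apply stack(E, F)
after:  towers=[A/D; B/C; F/E; G] holding=-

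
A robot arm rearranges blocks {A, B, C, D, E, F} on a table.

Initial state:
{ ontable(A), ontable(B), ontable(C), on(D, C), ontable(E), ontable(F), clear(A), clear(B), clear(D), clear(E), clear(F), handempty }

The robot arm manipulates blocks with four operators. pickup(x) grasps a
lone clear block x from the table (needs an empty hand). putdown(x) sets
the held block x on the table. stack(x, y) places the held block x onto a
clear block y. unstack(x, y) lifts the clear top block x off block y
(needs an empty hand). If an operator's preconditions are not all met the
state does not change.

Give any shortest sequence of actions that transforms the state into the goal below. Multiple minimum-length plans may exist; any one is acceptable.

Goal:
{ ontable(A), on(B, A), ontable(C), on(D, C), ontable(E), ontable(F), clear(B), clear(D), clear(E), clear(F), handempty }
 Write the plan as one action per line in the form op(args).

pickup(B)
stack(B, A)

step 1 (pickup(B)): towers=[A; C/D; E; F] holding=B
step 2 (stack(B, A)): towers=[A/B; C/D; E; F] holding=-
goal check: towers=[A/B; C/D; E; F] holding=- — reached (length 2, optimal by BFS)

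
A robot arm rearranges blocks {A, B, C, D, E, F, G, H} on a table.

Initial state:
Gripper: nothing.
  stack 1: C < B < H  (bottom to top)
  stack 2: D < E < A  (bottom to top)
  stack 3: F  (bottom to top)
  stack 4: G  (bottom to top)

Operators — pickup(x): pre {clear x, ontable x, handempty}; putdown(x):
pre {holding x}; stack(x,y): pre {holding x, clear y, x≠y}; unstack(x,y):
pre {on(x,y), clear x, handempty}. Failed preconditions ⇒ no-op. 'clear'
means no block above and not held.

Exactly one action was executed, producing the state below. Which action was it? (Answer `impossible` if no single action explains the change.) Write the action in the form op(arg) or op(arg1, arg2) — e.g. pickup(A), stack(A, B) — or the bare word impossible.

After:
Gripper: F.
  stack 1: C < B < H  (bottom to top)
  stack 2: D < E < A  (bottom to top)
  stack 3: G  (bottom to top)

pickup(F)

target: towers=[C/B/H; D/E/A; G] holding=F
         pickup(G) → towers=[C/B/H; D/E/A; F] holding=G
     unstack(A, E) → towers=[C/B/H; D/E; F; G] holding=A
     unstack(H, B) → towers=[C/B; D/E/A; F; G] holding=H
         pickup(F) → towers=[C/B/H; D/E/A; G] holding=F  ← match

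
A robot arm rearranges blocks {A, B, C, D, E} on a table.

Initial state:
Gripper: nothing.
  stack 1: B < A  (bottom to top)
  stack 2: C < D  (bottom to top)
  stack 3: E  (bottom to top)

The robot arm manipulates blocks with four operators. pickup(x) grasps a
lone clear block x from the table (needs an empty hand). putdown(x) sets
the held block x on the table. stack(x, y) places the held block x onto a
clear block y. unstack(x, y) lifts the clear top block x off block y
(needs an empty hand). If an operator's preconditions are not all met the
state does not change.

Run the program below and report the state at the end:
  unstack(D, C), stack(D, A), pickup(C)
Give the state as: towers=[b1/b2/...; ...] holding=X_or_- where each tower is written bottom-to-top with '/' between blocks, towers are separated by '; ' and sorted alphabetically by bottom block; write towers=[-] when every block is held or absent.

towers=[B/A/D; E] holding=C

step 1 (unstack(D, C)): towers=[B/A; C; E] holding=D
step 2 (stack(D, A)): towers=[B/A/D; C; E] holding=-
step 3 (pickup(C)): towers=[B/A/D; E] holding=C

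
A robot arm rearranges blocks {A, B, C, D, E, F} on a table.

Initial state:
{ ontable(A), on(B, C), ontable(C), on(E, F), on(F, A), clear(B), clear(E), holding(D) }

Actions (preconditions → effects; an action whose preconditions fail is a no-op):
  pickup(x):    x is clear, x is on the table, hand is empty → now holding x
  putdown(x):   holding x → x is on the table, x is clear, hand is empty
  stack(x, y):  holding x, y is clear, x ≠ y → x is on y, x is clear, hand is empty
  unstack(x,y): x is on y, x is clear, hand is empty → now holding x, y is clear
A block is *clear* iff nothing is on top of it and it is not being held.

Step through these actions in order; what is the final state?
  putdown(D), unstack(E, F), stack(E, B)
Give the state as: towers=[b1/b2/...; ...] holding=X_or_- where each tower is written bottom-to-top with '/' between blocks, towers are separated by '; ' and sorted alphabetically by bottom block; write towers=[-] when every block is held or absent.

towers=[A/F; C/B/E; D] holding=-

step 1 (putdown(D)): towers=[A/F/E; C/B; D] holding=-
step 2 (unstack(E, F)): towers=[A/F; C/B; D] holding=E
step 3 (stack(E, B)): towers=[A/F; C/B/E; D] holding=-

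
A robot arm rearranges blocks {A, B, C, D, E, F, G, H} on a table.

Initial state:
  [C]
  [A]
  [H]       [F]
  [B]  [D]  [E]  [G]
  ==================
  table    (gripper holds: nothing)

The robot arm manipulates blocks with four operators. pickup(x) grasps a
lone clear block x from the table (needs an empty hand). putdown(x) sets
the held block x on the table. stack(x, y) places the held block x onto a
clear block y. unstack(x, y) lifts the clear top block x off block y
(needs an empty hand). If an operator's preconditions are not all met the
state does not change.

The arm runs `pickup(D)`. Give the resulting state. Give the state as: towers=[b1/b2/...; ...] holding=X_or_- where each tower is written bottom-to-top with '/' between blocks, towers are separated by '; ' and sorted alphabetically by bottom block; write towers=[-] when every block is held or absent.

before: towers=[B/H/A/C; D; E/F; G] holding=-
pre[pickup(D)]: clear(D) yes, ontable(D) yes, handempty yes
all met → apply pickup(D)
after:  towers=[B/H/A/C; E/F; G] holding=D

towers=[B/H/A/C; E/F; G] holding=D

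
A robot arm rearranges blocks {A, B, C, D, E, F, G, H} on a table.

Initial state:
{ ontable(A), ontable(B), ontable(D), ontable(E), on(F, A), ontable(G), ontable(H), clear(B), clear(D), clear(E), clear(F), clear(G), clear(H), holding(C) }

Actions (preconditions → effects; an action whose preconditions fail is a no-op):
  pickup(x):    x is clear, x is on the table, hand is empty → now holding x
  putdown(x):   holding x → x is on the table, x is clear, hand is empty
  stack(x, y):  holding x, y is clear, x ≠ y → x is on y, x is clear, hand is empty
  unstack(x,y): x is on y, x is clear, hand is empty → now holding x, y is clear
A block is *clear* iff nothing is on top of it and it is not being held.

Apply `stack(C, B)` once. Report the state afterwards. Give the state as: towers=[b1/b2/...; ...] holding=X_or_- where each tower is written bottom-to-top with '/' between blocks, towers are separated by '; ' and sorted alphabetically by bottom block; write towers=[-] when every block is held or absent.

towers=[A/F; B/C; D; E; G; H] holding=-

before: towers=[A/F; B; D; E; G; H] holding=C
pre[stack(C, B)]: holding(C) ✓, clear(B) ✓, C≠B ✓
all met → apply stack(C, B)
after:  towers=[A/F; B/C; D; E; G; H] holding=-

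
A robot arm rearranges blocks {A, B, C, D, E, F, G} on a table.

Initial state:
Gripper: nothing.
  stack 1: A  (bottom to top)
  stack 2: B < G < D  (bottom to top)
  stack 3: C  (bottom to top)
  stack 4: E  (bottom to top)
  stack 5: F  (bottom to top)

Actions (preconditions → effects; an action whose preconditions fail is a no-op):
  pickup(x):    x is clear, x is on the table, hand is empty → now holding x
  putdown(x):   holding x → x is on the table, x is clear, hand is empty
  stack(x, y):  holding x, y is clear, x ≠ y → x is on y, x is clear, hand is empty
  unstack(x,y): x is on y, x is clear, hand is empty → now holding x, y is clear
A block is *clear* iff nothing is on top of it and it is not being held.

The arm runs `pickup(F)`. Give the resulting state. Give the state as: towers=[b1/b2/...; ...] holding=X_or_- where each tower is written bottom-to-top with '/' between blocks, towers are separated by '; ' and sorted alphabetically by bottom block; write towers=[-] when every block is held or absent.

before: towers=[A; B/G/D; C; E; F] holding=-
pre[pickup(F)]: clear(F) ok, ontable(F) ok, handempty ok
all met → apply pickup(F)
after:  towers=[A; B/G/D; C; E] holding=F

towers=[A; B/G/D; C; E] holding=F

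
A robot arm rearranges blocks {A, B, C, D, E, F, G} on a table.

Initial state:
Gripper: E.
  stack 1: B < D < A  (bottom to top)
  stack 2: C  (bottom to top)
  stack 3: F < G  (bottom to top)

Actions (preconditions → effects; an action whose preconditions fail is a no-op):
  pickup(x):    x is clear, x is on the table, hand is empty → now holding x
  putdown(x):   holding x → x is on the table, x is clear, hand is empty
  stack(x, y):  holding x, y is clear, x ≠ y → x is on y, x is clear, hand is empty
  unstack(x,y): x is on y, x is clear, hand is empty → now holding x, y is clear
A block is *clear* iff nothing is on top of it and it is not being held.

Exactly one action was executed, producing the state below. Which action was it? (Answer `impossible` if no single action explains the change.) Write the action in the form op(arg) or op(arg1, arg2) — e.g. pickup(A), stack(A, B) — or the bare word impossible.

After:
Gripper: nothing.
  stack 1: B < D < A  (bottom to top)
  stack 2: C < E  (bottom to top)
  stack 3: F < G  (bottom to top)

target: towers=[B/D/A; C/E; F/G] holding=-
        putdown(E) → towers=[B/D/A; C; E; F/G] holding=-
       stack(E, G) → towers=[B/D/A; C; F/G/E] holding=-
       stack(E, A) → towers=[B/D/A/E; C; F/G] holding=-
       stack(E, C) → towers=[B/D/A; C/E; F/G] holding=-  ← match

stack(E, C)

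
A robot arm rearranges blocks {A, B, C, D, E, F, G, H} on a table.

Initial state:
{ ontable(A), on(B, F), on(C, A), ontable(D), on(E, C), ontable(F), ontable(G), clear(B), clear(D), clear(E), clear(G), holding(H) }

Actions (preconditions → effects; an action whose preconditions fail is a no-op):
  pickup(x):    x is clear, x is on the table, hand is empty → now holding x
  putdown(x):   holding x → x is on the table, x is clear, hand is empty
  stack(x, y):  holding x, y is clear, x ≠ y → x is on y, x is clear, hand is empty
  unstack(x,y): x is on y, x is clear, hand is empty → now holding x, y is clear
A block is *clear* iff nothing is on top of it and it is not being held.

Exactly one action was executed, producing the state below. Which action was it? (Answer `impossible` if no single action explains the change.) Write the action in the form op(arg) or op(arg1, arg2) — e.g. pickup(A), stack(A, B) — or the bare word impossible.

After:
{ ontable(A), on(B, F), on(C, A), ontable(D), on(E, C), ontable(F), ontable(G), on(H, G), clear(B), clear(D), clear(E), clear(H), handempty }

target: towers=[A/C/E; D; F/B; G/H] holding=-
        putdown(H) → towers=[A/C/E; D; F/B; G; H] holding=-
       stack(H, G) → towers=[A/C/E; D; F/B; G/H] holding=-  ← match
       stack(H, E) → towers=[A/C/E/H; D; F/B; G] holding=-
       stack(H, B) → towers=[A/C/E; D; F/B/H; G] holding=-
       stack(H, D) → towers=[A/C/E; D/H; F/B; G] holding=-

stack(H, G)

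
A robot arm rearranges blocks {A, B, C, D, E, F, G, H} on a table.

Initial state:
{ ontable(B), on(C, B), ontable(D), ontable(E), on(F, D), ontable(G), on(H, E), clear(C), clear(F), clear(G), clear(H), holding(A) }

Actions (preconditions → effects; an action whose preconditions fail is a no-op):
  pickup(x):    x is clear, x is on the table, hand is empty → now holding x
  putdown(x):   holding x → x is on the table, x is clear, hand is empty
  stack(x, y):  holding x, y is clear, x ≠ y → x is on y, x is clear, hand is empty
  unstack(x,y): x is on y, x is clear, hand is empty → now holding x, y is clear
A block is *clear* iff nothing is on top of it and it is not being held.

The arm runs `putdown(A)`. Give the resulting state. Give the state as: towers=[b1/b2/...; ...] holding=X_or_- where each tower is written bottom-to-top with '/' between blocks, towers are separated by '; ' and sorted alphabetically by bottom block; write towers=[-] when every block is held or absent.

before: towers=[B/C; D/F; E/H; G] holding=A
pre[putdown(A)]: holding(A) yes
all met → apply putdown(A)
after:  towers=[A; B/C; D/F; E/H; G] holding=-

towers=[A; B/C; D/F; E/H; G] holding=-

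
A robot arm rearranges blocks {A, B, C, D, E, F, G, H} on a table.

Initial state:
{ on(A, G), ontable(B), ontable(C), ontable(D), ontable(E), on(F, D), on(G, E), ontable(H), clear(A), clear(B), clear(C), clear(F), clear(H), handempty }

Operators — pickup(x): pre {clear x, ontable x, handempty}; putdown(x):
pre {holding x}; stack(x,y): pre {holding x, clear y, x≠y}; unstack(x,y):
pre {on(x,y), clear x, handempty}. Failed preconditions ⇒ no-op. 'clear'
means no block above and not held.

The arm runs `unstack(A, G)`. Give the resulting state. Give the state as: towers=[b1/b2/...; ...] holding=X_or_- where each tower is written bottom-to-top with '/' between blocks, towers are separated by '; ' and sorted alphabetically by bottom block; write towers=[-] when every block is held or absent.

before: towers=[B; C; D/F; E/G/A; H] holding=-
pre[unstack(A, G)]: on(A,G) ok, clear(A) ok, handempty ok
all met → apply unstack(A, G)
after:  towers=[B; C; D/F; E/G; H] holding=A

towers=[B; C; D/F; E/G; H] holding=A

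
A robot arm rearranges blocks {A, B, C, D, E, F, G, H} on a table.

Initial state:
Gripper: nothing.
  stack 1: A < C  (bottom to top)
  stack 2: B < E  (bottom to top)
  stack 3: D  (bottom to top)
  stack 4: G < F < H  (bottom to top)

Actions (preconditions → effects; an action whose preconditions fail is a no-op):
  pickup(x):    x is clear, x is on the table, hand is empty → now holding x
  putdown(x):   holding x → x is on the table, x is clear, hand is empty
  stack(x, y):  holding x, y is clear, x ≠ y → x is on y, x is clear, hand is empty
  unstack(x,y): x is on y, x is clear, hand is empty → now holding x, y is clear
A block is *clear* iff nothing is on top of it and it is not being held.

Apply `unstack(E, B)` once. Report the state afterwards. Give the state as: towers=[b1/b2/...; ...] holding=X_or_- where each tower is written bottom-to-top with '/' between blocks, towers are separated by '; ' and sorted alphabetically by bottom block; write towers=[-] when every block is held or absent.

before: towers=[A/C; B/E; D; G/F/H] holding=-
pre[unstack(E, B)]: on(E,B) ok, clear(E) ok, handempty ok
all met → apply unstack(E, B)
after:  towers=[A/C; B; D; G/F/H] holding=E

towers=[A/C; B; D; G/F/H] holding=E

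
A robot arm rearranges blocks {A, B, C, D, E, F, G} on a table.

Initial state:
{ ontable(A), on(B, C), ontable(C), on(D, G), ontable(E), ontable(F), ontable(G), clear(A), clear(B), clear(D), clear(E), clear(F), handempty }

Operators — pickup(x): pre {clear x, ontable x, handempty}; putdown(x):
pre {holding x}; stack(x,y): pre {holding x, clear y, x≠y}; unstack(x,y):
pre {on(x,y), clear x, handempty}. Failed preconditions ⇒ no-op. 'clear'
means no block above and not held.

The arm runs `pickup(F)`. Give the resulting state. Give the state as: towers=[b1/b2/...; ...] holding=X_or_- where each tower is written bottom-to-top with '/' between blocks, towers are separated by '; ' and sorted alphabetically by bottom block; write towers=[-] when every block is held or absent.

before: towers=[A; C/B; E; F; G/D] holding=-
pre[pickup(F)]: clear(F) ✓, ontable(F) ✓, handempty ✓
all met → apply pickup(F)
after:  towers=[A; C/B; E; G/D] holding=F

towers=[A; C/B; E; G/D] holding=F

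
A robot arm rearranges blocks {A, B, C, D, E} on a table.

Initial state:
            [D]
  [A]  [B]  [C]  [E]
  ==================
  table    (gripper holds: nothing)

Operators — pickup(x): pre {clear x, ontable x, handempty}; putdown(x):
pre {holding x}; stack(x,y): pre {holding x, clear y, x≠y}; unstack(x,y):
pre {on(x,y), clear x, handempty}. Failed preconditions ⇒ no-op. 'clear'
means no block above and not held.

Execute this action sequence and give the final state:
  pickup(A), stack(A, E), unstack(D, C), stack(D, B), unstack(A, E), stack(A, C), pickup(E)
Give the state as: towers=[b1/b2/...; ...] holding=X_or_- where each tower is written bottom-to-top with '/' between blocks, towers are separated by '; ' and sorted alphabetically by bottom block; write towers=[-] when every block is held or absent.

towers=[B/D; C/A] holding=E

step 1 (pickup(A)): towers=[B; C/D; E] holding=A
step 2 (stack(A, E)): towers=[B; C/D; E/A] holding=-
step 3 (unstack(D, C)): towers=[B; C; E/A] holding=D
step 4 (stack(D, B)): towers=[B/D; C; E/A] holding=-
step 5 (unstack(A, E)): towers=[B/D; C; E] holding=A
step 6 (stack(A, C)): towers=[B/D; C/A; E] holding=-
step 7 (pickup(E)): towers=[B/D; C/A] holding=E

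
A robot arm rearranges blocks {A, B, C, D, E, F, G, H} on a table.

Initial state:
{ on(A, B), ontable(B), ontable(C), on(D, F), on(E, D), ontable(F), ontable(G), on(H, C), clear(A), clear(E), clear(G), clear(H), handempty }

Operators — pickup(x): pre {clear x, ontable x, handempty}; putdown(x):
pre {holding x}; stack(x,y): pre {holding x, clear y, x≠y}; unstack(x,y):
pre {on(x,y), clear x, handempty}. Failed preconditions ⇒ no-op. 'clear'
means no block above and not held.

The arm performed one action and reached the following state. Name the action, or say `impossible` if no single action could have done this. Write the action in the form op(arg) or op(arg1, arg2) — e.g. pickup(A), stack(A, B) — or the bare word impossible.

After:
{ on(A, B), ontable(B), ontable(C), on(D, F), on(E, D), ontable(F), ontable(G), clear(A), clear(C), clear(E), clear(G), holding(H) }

unstack(H, C)

target: towers=[B/A; C; F/D/E; G] holding=H
         pickup(G) → towers=[B/A; C/H; F/D/E] holding=G
     unstack(A, B) → towers=[B; C/H; F/D/E; G] holding=A
     unstack(E, D) → towers=[B/A; C/H; F/D; G] holding=E
     unstack(H, C) → towers=[B/A; C; F/D/E; G] holding=H  ← match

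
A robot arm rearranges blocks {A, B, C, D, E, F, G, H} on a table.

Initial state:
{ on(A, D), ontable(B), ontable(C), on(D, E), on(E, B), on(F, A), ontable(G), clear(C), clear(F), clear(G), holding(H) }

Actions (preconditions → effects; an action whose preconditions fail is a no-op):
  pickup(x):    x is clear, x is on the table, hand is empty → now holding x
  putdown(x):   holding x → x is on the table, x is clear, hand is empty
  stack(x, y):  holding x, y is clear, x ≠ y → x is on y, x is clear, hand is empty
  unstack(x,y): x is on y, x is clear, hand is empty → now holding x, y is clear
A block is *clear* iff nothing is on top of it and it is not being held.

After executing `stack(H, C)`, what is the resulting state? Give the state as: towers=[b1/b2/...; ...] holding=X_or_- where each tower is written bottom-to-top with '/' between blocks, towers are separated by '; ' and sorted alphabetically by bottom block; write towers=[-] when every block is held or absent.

before: towers=[B/E/D/A/F; C; G] holding=H
pre[stack(H, C)]: holding(H) yes, clear(C) yes, H≠C yes
all met → apply stack(H, C)
after:  towers=[B/E/D/A/F; C/H; G] holding=-

towers=[B/E/D/A/F; C/H; G] holding=-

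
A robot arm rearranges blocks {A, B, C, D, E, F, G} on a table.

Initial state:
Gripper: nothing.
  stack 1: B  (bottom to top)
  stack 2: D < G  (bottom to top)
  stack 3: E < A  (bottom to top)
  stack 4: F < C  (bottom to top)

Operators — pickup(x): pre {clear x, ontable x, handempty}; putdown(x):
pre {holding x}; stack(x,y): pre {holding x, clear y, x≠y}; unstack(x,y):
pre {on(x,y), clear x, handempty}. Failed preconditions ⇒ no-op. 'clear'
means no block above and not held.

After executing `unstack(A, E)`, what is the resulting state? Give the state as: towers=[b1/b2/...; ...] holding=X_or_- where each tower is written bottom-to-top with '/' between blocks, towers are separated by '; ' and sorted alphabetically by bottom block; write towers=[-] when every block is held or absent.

towers=[B; D/G; E; F/C] holding=A

before: towers=[B; D/G; E/A; F/C] holding=-
pre[unstack(A, E)]: on(A,E) ✓, clear(A) ✓, handempty ✓
all met → apply unstack(A, E)
after:  towers=[B; D/G; E; F/C] holding=A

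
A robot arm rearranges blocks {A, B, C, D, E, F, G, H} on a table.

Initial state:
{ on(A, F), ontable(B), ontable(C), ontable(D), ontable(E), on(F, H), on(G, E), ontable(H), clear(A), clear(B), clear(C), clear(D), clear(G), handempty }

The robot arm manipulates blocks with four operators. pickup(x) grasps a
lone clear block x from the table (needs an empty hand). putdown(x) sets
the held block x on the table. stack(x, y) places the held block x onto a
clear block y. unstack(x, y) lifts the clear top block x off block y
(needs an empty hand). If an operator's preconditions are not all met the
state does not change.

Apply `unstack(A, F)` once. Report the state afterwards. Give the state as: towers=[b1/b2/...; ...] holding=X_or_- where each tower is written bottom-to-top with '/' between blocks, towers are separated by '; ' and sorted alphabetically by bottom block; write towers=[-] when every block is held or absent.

towers=[B; C; D; E/G; H/F] holding=A

before: towers=[B; C; D; E/G; H/F/A] holding=-
pre[unstack(A, F)]: on(A,F) yes, clear(A) yes, handempty yes
all met → apply unstack(A, F)
after:  towers=[B; C; D; E/G; H/F] holding=A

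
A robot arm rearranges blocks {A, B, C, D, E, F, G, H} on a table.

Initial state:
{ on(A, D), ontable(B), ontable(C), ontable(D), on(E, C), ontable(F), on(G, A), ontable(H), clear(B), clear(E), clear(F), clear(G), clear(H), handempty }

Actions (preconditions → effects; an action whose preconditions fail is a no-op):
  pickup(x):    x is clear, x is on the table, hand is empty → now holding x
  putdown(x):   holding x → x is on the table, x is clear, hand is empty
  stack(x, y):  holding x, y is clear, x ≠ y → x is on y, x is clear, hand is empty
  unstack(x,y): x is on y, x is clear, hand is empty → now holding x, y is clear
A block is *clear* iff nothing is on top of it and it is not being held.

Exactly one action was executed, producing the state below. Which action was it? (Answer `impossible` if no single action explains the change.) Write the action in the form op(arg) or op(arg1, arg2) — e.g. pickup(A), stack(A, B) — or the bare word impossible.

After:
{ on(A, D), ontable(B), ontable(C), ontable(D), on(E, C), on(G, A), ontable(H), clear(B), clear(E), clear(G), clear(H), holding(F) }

pickup(F)

target: towers=[B; C/E; D/A/G; H] holding=F
     unstack(G, A) → towers=[B; C/E; D/A; F; H] holding=G
     unstack(E, C) → towers=[B; C; D/A/G; F; H] holding=E
         pickup(H) → towers=[B; C/E; D/A/G; F] holding=H
         pickup(B) → towers=[C/E; D/A/G; F; H] holding=B
         pickup(F) → towers=[B; C/E; D/A/G; H] holding=F  ← match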